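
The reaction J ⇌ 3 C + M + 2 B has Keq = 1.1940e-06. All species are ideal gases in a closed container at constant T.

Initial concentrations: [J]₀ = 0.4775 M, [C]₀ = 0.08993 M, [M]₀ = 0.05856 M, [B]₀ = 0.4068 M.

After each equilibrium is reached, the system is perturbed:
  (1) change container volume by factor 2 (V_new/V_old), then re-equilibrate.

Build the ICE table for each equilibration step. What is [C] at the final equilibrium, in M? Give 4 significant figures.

Q₀ = 1.4761e-05 vs Keq = 1.1940e-06 ⇒ Q>K, reverse
Step 1:
                   J          C          M          B
  Initial     0.4775    0.08993    0.05856     0.4068
  Change      0.0148    -0.0444    -0.0148    -0.0296
  Equil       0.4923    0.04553    0.04376     0.3772
  solve Keq expr → x = -0.0148; check Q = 1.1940e-06
Then change container volume by factor 2 (V_new/V_old).
Step 2:
                   J          C          M          B
  Initial     0.2461    0.02277    0.02188     0.1886
  Change    -0.01149    0.03447    0.01149    0.02298
  Equil       0.2347    0.05724    0.03337     0.2116
  solve Keq expr → x = 0.01149; check Q = 1.1940e-06

[C]_eq = 0.05724 M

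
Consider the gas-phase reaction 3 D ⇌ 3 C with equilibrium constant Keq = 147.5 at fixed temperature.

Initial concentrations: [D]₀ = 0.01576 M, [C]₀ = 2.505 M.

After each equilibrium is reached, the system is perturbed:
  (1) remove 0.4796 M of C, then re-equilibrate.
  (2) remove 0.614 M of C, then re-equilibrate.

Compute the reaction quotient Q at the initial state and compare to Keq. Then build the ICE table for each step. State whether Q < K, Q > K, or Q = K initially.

Q₀ = 4.0156e+06; Q > K (proceeds reverse)

Q₀ = 4.0156e+06 vs Keq = 147.5 ⇒ Q>K, reverse
Step 1:
                  D         C
  I         0.01576     2.505
  C          0.3854   -0.3854
  E          0.4012      2.12
  solve Keq expr → x = -0.1285; check Q = 147.5
Then remove 0.4796 M of C.
Step 2:
                  D         C
  I          0.4012      1.64
  C        -0.07633   0.07633
  E          0.3248     1.716
  solve Keq expr → x = 0.02544; check Q = 147.5
Then remove 0.614 M of C.
Step 3:
                  D         C
  I          0.3248     1.102
  C        -0.09771   0.09771
  E          0.2271       1.2
  solve Keq expr → x = 0.03257; check Q = 147.5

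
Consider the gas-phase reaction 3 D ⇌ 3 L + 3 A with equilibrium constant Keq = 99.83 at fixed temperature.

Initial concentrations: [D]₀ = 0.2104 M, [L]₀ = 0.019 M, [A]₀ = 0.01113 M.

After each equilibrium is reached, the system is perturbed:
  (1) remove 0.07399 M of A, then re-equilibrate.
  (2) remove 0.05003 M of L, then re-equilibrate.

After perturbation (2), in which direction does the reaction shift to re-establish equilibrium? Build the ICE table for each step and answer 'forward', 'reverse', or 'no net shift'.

Q₀ = 1.0153e-09 vs Keq = 99.83 ⇒ Q<K, forward
Step 1:
                  D         L         A
  init       0.2104     0.019   0.01113
  Δ         -0.2004    0.2004    0.2004
  eq           0.01    0.2194    0.2115
  solve Keq expr → x = 0.0668; check Q = 99.83
Then remove 0.07399 M of A.
Step 2:
                  D         L         A
  init         0.01    0.2194    0.1375
  Δ       -0.003247  0.003247  0.003247
  eq       0.006757    0.2226    0.1408
  solve Keq expr → x = 0.001082; check Q = 99.83
Then remove 0.05003 M of L.
Step 3:
                  D         L         A
  init     0.006757    0.1726    0.1408
  Δ       -0.001422  0.001422  0.001422
  eq       0.005335     0.174    0.1422
  solve Keq expr → x = 4.7394e-04; check Q = 99.83

Direction: forward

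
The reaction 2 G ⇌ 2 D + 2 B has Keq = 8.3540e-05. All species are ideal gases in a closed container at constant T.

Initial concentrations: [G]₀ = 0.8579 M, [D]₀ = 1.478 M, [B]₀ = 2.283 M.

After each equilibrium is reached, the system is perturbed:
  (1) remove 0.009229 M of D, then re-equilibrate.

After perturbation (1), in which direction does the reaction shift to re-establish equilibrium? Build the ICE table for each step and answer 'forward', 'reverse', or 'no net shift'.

Direction: forward

Q₀ = 15.47 vs Keq = 8.3540e-05 ⇒ Q>K, reverse
Step 1:
                    G           D           B
  Initial      0.8579       1.478       2.283
  Change        1.453      -1.453      -1.453
  Equil          2.31     0.02543      0.8304
  solve Keq expr → x = -0.7263; check Q = 8.3540e-05
Then remove 0.009229 M of D.
Step 2:
                    G           D           B
  Initial        2.31      0.0162      0.8304
  Change    -0.008864    0.008864    0.008864
  Equil         2.302     0.02506      0.8393
  solve Keq expr → x = 0.004432; check Q = 8.3540e-05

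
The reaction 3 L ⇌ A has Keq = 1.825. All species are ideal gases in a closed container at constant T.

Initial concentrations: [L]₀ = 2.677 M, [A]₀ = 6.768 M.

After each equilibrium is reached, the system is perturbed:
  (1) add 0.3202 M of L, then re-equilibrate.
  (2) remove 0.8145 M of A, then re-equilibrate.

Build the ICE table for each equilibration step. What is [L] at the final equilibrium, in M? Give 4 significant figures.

[L]_eq = 1.523 M

Q₀ = 0.3528 vs Keq = 1.825 ⇒ Q<K, forward
Step 1:
                    L           A
  Initial       2.677       6.768
  Change       -1.102      0.3672
  Equil         1.575       7.135
  solve Keq expr → x = 0.3672; check Q = 1.825
Then add 0.3202 M of L.
Step 2:
                    L           A
  Initial       1.896       7.135
  Change      -0.3126      0.1042
  Equil         1.583       7.239
  solve Keq expr → x = 0.1042; check Q = 1.825
Then remove 0.8145 M of A.
Step 3:
                    L           A
  Initial       1.583       6.425
  Change     -0.06016     0.02005
  Equil         1.523       6.445
  solve Keq expr → x = 0.02005; check Q = 1.825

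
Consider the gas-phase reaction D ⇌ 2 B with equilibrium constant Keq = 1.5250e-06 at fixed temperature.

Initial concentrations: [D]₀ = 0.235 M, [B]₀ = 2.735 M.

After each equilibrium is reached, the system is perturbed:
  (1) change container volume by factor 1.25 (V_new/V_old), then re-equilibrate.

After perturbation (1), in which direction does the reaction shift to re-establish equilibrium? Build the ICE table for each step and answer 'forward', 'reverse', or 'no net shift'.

Q₀ = 31.83 vs Keq = 1.5250e-06 ⇒ Q>K, reverse
Step 1:
                    D           B
  Initial       0.235       2.735
  Change        1.367      -2.733
  Equil         1.602    0.001563
  solve Keq expr → x = -1.367; check Q = 1.5250e-06
Then change container volume by factor 1.25 (V_new/V_old).
Step 2:
                    D           B
  Initial       1.281     0.00125
  Change  -7.3769e-05  1.4754e-04
  Equil         1.281    0.001398
  solve Keq expr → x = 7.3769e-05; check Q = 1.5250e-06

Direction: forward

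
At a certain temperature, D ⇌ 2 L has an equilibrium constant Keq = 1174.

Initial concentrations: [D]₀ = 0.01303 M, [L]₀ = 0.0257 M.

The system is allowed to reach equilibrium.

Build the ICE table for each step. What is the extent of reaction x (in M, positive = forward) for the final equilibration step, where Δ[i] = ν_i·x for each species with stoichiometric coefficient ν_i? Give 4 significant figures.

Q₀ = 0.05069 vs Keq = 1174 ⇒ Q<K, forward
Step 1:
                    D           L
  I           0.01303      0.0257
  C          -0.01303     0.02606
  E        2.2816e-06     0.05176
  solve Keq expr → x = 0.01303; check Q = 1174

x = 0.01303 M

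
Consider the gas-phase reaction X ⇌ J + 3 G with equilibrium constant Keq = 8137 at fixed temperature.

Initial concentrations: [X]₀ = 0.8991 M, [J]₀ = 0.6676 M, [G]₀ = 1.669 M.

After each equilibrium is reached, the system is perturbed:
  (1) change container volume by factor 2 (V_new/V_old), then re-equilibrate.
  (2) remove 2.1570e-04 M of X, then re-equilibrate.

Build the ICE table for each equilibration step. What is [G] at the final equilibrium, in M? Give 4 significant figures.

Q₀ = 3.452 vs Keq = 8137 ⇒ Q<K, forward
Step 1:
                  X         J         G
  I          0.8991    0.6676     1.669
  C         -0.8837    0.8837     2.651
  E         0.01537     1.551      4.32
  solve Keq expr → x = 0.8837; check Q = 8137
Then change container volume by factor 2 (V_new/V_old).
Step 2:
                  X         J         G
  I        0.007686    0.7757      2.16
  C        -0.00669   0.00669   0.02007
  E       9.9633e-04    0.7824      2.18
  solve Keq expr → x = 0.00669; check Q = 8137
Then remove 2.1570e-04 M of X.
Step 3:
                  X         J         G
  I       7.8063e-04    0.7824      2.18
  C       2.1454e-04 -2.1454e-04 -6.4363e-04
  E       9.9518e-04    0.7821      2.18
  solve Keq expr → x = -2.1454e-04; check Q = 8137

[G]_eq = 2.18 M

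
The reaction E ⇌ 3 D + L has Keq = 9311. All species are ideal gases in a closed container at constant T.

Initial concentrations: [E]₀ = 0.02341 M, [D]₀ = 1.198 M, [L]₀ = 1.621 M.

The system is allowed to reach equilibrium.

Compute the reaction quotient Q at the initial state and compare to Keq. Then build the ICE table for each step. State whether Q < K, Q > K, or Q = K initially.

Q₀ = 119.1; Q < K (proceeds forward)

Q₀ = 119.1 vs Keq = 9311 ⇒ Q<K, forward
Step 1:
                   E          D          L
  init       0.02341      1.198      1.621
  Δ         -0.02305    0.06915    0.02305
  eq      3.5926e-04      1.267      1.644
  solve Keq expr → x = 0.02305; check Q = 9311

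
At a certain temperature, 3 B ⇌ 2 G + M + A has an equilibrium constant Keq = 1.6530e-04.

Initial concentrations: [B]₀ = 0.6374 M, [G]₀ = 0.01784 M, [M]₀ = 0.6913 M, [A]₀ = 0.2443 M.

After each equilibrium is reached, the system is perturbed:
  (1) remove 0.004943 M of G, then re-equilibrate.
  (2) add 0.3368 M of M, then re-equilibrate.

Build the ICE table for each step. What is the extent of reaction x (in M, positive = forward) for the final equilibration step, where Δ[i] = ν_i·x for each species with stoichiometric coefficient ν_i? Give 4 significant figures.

Q₀ = 2.0756e-04 vs Keq = 1.6530e-04 ⇒ Q>K, reverse
Step 1:
                    B           G           M           A
  init         0.6374     0.01784      0.6913      0.2443
  Δ           0.00267    -0.00178 -8.8984e-04 -8.8984e-04
  eq           0.6401     0.01606      0.6904      0.2434
  solve Keq expr → x = -8.8984e-04; check Q = 1.6530e-04
Then remove 0.004943 M of G.
Step 2:
                    B           G           M           A
  init         0.6401     0.01112      0.6904      0.2434
  Δ         -0.006877    0.004585    0.002292    0.002292
  eq           0.6332      0.0157      0.6927      0.2457
  solve Keq expr → x = 0.002292; check Q = 1.6530e-04
Then add 0.3368 M of M.
Step 3:
                    B           G           M           A
  init         0.6332      0.0157        1.03      0.2457
  Δ          0.003985   -0.002657   -0.001328   -0.001328
  eq           0.6372     0.01305       1.028      0.2444
  solve Keq expr → x = -0.001328; check Q = 1.6530e-04

x = -0.001328 M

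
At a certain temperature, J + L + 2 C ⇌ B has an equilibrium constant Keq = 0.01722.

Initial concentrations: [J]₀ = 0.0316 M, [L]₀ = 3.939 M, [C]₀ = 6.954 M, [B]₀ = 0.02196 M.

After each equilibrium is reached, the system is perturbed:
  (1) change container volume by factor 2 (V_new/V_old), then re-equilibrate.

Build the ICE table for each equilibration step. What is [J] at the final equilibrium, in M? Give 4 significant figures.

Q₀ = 0.003648 vs Keq = 0.01722 ⇒ Q<K, forward
Step 1:
                    J           L           C           B
  I            0.0316       3.939       6.954     0.02196
  C          -0.01893    -0.01893    -0.03787     0.01893
  E           0.01267        3.92       6.916     0.04089
  solve Keq expr → x = 0.01893; check Q = 0.01722
Then change container volume by factor 2 (V_new/V_old).
Step 2:
                    J           L           C           B
  I          0.006333        1.96       3.458     0.02045
  C           0.01263     0.01263     0.02526    -0.01263
  E           0.01896       1.973       3.483    0.007816
  solve Keq expr → x = -0.01263; check Q = 0.01722

[J]_eq = 0.01896 M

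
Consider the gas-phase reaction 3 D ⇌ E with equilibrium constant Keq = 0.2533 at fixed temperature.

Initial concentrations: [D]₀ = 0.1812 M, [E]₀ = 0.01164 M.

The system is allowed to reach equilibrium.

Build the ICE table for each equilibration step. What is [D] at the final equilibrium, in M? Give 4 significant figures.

[D]_eq = 0.2092 M

Q₀ = 1.956 vs Keq = 0.2533 ⇒ Q>K, reverse
Step 1:
                    D           E
  I            0.1812     0.01164
  C           0.02797   -0.009322
  E            0.2092    0.002318
  solve Keq expr → x = -0.009322; check Q = 0.2533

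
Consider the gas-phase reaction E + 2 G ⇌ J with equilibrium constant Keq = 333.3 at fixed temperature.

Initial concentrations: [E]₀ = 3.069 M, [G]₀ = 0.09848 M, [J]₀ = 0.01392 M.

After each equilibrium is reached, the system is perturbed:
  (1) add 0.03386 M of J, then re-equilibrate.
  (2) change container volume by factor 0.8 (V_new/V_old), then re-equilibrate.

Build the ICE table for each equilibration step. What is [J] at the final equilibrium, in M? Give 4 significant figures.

[J]_eq = 0.1165 M

Q₀ = 0.4677 vs Keq = 333.3 ⇒ Q<K, forward
Step 1:
                   E          G          J
  Initial      3.069    0.09848    0.01392
  Change     -0.0454   -0.09081     0.0454
  Equil        3.024   0.007672    0.05932
  solve Keq expr → x = 0.0454; check Q = 333.3
Then add 0.03386 M of J.
Step 2:
                   E          G          J
  Initial      3.024   0.007672    0.09318
  Change  9.4650e-04   0.001893 -9.4650e-04
  Equil        3.025   0.009565    0.09224
  solve Keq expr → x = -9.4650e-04; check Q = 333.3
Then change container volume by factor 0.8 (V_new/V_old).
Step 3:
                   E          G          J
  Initial      3.781    0.01196     0.1153
  Change   -0.001171  -0.002341   0.001171
  Equil         3.78   0.009615     0.1165
  solve Keq expr → x = 0.001171; check Q = 333.3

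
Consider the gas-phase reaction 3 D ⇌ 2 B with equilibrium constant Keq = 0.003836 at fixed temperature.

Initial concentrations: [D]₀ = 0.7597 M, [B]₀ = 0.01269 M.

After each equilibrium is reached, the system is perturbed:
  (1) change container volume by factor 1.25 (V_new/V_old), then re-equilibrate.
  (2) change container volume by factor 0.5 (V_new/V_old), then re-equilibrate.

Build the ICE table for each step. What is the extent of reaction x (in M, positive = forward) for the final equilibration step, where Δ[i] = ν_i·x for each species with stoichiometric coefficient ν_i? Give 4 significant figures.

Q₀ = 3.6728e-04 vs Keq = 0.003836 ⇒ Q<K, forward
Step 1:
                  D         B
  Initial    0.7597   0.01269
  Change   -0.03793   0.02529
  Equil      0.7218   0.03798
  solve Keq expr → x = 0.01264; check Q = 0.003836
Then change container volume by factor 1.25 (V_new/V_old).
Step 2:
                  D         B
  Initial    0.5774   0.03038
  Change    0.00435   -0.0029
  Equil      0.5818   0.02748
  solve Keq expr → x = -0.00145; check Q = 0.003836
Then change container volume by factor 0.5 (V_new/V_old).
Step 3:
                  D         B
  Initial     1.164   0.05497
  Change   -0.02971   0.01981
  Equil       1.134   0.07477
  solve Keq expr → x = 0.009904; check Q = 0.003836

x = 0.009904 M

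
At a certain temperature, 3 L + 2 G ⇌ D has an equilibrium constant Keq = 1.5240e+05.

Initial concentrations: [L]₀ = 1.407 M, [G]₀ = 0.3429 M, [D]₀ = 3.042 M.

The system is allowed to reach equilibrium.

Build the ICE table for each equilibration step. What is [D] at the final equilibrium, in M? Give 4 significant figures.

[D]_eq = 3.211 M

Q₀ = 9.288 vs Keq = 1.5240e+05 ⇒ Q<K, forward
Step 1:
                    L           G           D
  init          1.407      0.3429       3.042
  Δ           -0.5063     -0.3375      0.1688
  eq           0.9007     0.00537       3.211
  solve Keq expr → x = 0.1688; check Q = 1.5240e+05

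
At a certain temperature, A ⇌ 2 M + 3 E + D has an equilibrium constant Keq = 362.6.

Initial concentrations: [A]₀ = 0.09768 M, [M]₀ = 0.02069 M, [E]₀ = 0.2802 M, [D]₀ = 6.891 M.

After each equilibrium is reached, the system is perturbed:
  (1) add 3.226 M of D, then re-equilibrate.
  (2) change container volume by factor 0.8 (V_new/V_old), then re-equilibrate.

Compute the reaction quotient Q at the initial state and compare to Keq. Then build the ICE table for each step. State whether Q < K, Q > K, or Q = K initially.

Q₀ = 6.6436e-04; Q < K (proceeds forward)

Q₀ = 6.6436e-04 vs Keq = 362.6 ⇒ Q<K, forward
Step 1:
                    A           M           E           D
  Initial     0.09768     0.02069      0.2802       6.891
  Change     -0.09751       0.195      0.2925     0.09751
  Equil    1.6849e-04      0.2157      0.5727       6.989
  solve Keq expr → x = 0.09751; check Q = 362.6
Then add 3.226 M of D.
Step 2:
                    A           M           E           D
  Initial  1.6849e-04      0.2157      0.5727       10.21
  Change   7.7125e-05 -1.5425e-04 -2.3137e-04 -7.7125e-05
  Equil    2.4561e-04      0.2156      0.5725       10.21
  solve Keq expr → x = -7.7125e-05; check Q = 362.6
Then change container volume by factor 0.8 (V_new/V_old).
Step 3:
                    A           M           E           D
  Initial  3.0702e-04      0.2694      0.7156       12.77
  Change   6.1420e-04   -0.001228   -0.001843 -6.1420e-04
  Equil    9.2122e-04      0.2682      0.7138       12.77
  solve Keq expr → x = -6.1420e-04; check Q = 362.6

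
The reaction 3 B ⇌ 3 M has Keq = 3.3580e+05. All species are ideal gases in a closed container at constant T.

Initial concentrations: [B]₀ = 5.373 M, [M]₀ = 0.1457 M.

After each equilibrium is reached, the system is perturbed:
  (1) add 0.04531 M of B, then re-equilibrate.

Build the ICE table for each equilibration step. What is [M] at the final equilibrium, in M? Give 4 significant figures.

Q₀ = 1.9940e-05 vs Keq = 3.3580e+05 ⇒ Q<K, forward
Step 1:
                   B          M
  I            5.373     0.1457
  C           -5.295      5.295
  E          0.07827       5.44
  solve Keq expr → x = 1.765; check Q = 3.3580e+05
Then add 0.04531 M of B.
Step 2:
                   B          M
  I           0.1236       5.44
  C         -0.04467    0.04467
  E          0.07891      5.485
  solve Keq expr → x = 0.01489; check Q = 3.3580e+05

[M]_eq = 5.485 M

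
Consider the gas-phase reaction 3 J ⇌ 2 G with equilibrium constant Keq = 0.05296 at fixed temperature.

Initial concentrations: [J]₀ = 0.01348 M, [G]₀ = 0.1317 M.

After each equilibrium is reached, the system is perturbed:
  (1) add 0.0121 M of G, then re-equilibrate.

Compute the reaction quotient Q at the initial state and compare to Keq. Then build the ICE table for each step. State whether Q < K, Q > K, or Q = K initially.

Q₀ = 7081 vs Keq = 0.05296 ⇒ Q>K, reverse
Step 1:
                  J         G
  init      0.01348    0.1317
  Δ          0.1703   -0.1136
  eq         0.1838   0.01814
  solve Keq expr → x = -0.05678; check Q = 0.05296
Then add 0.0121 M of G.
Step 2:
                  J         G
  init       0.1838   0.03024
  Δ          0.0148 -0.009866
  eq         0.1986   0.02037
  solve Keq expr → x = -0.004933; check Q = 0.05296

Q₀ = 7081; Q > K (proceeds reverse)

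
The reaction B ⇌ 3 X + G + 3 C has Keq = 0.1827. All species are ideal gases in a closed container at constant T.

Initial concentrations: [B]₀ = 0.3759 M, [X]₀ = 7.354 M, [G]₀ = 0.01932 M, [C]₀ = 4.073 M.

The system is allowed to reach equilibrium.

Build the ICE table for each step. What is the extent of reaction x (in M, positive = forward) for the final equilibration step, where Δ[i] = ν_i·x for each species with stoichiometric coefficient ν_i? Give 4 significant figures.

Q₀ = 1381 vs Keq = 0.1827 ⇒ Q>K, reverse
Step 1:
                  B         X         G         C
  init       0.3759     7.354   0.01932     4.073
  Δ         0.01932  -0.05795  -0.01932  -0.05795
  eq         0.3952     7.296 2.8724e-06     4.015
  solve Keq expr → x = -0.01932; check Q = 0.1827

x = -0.01932 M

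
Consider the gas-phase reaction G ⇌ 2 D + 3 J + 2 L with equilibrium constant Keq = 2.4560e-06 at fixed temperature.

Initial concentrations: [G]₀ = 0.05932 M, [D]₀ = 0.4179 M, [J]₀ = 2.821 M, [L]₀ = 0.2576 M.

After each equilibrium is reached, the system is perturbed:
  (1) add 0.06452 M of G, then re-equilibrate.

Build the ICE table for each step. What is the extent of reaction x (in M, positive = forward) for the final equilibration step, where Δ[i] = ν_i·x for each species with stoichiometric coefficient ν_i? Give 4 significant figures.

x = 8.7176e-05 M

Q₀ = 4.386 vs Keq = 2.4560e-06 ⇒ Q>K, reverse
Step 1:
                  G         D         J         L
  init      0.05932    0.4179     2.821    0.2576
  Δ          0.1282   -0.2565   -0.3847   -0.2565
  eq         0.1876    0.1614     2.436  0.001106
  solve Keq expr → x = -0.1282; check Q = 2.4560e-06
Then add 0.06452 M of G.
Step 2:
                  G         D         J         L
  init       0.2521    0.1614     2.436  0.001106
  Δ       -8.7176e-05 1.7435e-04 2.6153e-04 1.7435e-04
  eq          0.252    0.1616     2.437   0.00128
  solve Keq expr → x = 8.7176e-05; check Q = 2.4560e-06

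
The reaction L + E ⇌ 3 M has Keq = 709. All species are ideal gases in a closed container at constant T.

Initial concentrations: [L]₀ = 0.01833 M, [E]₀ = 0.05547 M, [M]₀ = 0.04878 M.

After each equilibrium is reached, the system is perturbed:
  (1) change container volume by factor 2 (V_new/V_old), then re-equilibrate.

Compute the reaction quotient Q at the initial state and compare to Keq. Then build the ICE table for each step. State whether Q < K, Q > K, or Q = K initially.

Q₀ = 0.1142; Q < K (proceeds forward)

Q₀ = 0.1142 vs Keq = 709 ⇒ Q<K, forward
Step 1:
                  L         E         M
  init      0.01833   0.05547   0.04878
  Δ        -0.01829  -0.01829   0.05486
  eq      4.2232e-05   0.03718    0.1036
  solve Keq expr → x = 0.01829; check Q = 709
Then change container volume by factor 2 (V_new/V_old).
Step 2:
                  L         E         M
  init    2.1116e-05   0.01859   0.05182
  Δ       -1.0533e-05 -1.0533e-05 3.1598e-05
  eq      1.0583e-05   0.01858   0.05185
  solve Keq expr → x = 1.0533e-05; check Q = 709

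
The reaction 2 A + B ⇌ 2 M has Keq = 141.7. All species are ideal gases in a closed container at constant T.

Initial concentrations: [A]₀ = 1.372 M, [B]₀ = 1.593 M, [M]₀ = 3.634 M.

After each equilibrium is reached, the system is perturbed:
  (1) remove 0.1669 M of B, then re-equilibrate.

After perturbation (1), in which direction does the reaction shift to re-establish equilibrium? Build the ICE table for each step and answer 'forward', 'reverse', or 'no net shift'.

Direction: reverse

Q₀ = 4.404 vs Keq = 141.7 ⇒ Q<K, forward
Step 1:
                   A          B          M
  Initial      1.372      1.593      3.634
  Change     -0.9997    -0.4998     0.9997
  Equil       0.3723      1.093      4.634
  solve Keq expr → x = 0.4998; check Q = 141.7
Then remove 0.1669 M of B.
Step 2:
                   A          B          M
  Initial     0.3723     0.9263      4.634
  Change     0.02692    0.01346   -0.02692
  Equil       0.3992     0.9397      4.607
  solve Keq expr → x = -0.01346; check Q = 141.7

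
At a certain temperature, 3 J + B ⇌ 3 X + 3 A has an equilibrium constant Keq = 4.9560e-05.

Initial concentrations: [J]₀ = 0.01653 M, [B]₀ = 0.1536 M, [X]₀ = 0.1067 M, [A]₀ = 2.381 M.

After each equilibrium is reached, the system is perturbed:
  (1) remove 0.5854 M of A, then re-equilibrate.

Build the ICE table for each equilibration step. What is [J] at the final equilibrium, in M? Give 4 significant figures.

[J]_eq = 0.1217 M

Q₀ = 2.3635e+04 vs Keq = 4.9560e-05 ⇒ Q>K, reverse
Step 1:
                  J         B         X         A
  Initial   0.01653    0.1536    0.1067     2.381
  Change     0.1056   0.03519   -0.1056   -0.1056
  Equil      0.1221    0.1888  0.001131     2.275
  solve Keq expr → x = -0.03519; check Q = 4.9560e-05
Then remove 0.5854 M of A.
Step 2:
                  J         B         X         A
  Initial    0.1221    0.1888  0.001131      1.69
  Change  -3.8616e-04 -1.2872e-04 3.8616e-04 3.8616e-04
  Equil      0.1217    0.1887  0.001517      1.69
  solve Keq expr → x = 1.2872e-04; check Q = 4.9560e-05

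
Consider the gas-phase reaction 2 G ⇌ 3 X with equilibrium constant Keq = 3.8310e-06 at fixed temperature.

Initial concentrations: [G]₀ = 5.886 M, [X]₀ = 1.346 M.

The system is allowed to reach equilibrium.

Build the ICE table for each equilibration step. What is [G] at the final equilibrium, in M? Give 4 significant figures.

[G]_eq = 6.746 M

Q₀ = 0.07039 vs Keq = 3.8310e-06 ⇒ Q>K, reverse
Step 1:
                    G           X
  I             5.886       1.346
  C            0.8601       -1.29
  E             6.746     0.05586
  solve Keq expr → x = -0.43; check Q = 3.8310e-06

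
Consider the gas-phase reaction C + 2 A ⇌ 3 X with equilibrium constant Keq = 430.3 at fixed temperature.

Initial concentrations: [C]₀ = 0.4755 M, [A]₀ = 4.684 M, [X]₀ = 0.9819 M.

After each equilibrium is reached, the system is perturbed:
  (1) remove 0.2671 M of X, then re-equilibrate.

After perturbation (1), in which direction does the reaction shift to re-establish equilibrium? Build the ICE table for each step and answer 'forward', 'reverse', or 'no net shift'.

Q₀ = 0.09074 vs Keq = 430.3 ⇒ Q<K, forward
Step 1:
                   C          A          X
  I           0.4755      4.684     0.9819
  C          -0.4732    -0.9464       1.42
  E         0.002304      3.738      2.401
  solve Keq expr → x = 0.4732; check Q = 430.3
Then remove 0.2671 M of X.
Step 2:
                   C          A          X
  I         0.002304      3.738      2.134
  C       -6.8061e-04  -0.001361   0.002042
  E         0.001623      3.736      2.136
  solve Keq expr → x = 6.8061e-04; check Q = 430.3

Direction: forward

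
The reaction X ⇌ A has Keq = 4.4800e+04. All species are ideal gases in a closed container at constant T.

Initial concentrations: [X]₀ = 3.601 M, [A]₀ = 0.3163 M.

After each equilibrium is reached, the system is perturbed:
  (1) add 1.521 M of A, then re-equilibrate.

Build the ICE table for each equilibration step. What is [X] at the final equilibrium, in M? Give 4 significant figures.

[X]_eq = 1.2139e-04 M

Q₀ = 0.08784 vs Keq = 4.4800e+04 ⇒ Q<K, forward
Step 1:
                   X          A
  init         3.601     0.3163
  Δ           -3.601      3.601
  eq      8.7438e-05      3.917
  solve Keq expr → x = 3.601; check Q = 4.4800e+04
Then add 1.521 M of A.
Step 2:
                   X          A
  init    8.7438e-05      5.438
  Δ       3.3950e-05 -3.3950e-05
  eq      1.2139e-04      5.438
  solve Keq expr → x = -3.3950e-05; check Q = 4.4800e+04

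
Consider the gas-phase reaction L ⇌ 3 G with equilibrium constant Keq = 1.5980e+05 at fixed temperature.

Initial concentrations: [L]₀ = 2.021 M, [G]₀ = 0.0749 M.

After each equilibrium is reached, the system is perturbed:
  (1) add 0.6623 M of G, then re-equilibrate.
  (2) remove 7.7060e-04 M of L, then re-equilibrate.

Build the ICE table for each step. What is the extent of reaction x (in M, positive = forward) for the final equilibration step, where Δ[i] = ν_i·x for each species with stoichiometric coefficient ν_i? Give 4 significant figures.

x = -7.6860e-04 M

Q₀ = 2.0791e-04 vs Keq = 1.5980e+05 ⇒ Q<K, forward
Step 1:
                   L          G
  I            2.021     0.0749
  C            -2.02      6.059
  E         0.001444      6.134
  solve Keq expr → x = 2.02; check Q = 1.5980e+05
Then add 0.6623 M of G.
Step 2:
                   L          G
  I         0.001444      6.796
  C       5.1874e-04  -0.001556
  E         0.001963      6.794
  solve Keq expr → x = -5.1874e-04; check Q = 1.5980e+05
Then remove 7.7060e-04 M of L.
Step 3:
                   L          G
  I         0.001192      6.794
  C       7.6860e-04  -0.002306
  E         0.001961      6.792
  solve Keq expr → x = -7.6860e-04; check Q = 1.5980e+05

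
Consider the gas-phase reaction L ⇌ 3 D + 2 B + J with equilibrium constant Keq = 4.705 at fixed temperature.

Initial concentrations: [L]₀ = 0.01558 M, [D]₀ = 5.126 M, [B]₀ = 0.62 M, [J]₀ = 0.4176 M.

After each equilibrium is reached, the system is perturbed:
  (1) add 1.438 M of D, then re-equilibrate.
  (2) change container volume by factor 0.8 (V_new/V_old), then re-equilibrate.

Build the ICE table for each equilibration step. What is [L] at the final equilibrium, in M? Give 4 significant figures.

[L]_eq = 0.336 M

Q₀ = 1388 vs Keq = 4.705 ⇒ Q>K, reverse
Step 1:
                    L           D           B           J
  Initial     0.01558       5.126        0.62      0.4176
  Change       0.1987     -0.5961     -0.3974     -0.1987
  Equil        0.2143        4.53      0.2226      0.2189
  solve Keq expr → x = -0.1987; check Q = 4.705
Then add 1.438 M of D.
Step 2:
                    L           D           B           J
  Initial      0.2143       5.968      0.2226      0.2189
  Change      0.02642    -0.07927    -0.05285    -0.02642
  Equil        0.2407       5.889      0.1698      0.1925
  solve Keq expr → x = -0.02642; check Q = 4.705
Then change container volume by factor 0.8 (V_new/V_old).
Step 3:
                    L           D           B           J
  Initial      0.3009       7.361      0.2122      0.2406
  Change      0.03513     -0.1054    -0.07025    -0.03513
  Equil         0.336       7.255      0.1419      0.2055
  solve Keq expr → x = -0.03513; check Q = 4.705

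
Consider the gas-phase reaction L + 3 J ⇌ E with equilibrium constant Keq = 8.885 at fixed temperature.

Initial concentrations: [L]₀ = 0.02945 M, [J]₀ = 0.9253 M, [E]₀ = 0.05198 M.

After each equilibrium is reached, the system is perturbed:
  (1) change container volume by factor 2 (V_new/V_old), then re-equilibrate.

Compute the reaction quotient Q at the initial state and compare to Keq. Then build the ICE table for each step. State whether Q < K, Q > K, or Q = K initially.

Q₀ = 2.228; Q < K (proceeds forward)

Q₀ = 2.228 vs Keq = 8.885 ⇒ Q<K, forward
Step 1:
                  L         J         E
  init      0.02945    0.9253   0.05198
  Δ        -0.01765  -0.05294   0.01765
  eq         0.0118    0.8724   0.06963
  solve Keq expr → x = 0.01765; check Q = 8.885
Then change container volume by factor 2 (V_new/V_old).
Step 2:
                  L         J         E
  init     0.005902    0.4362   0.03481
  Δ         0.01463   0.04389  -0.01463
  eq        0.02053    0.4801   0.02018
  solve Keq expr → x = -0.01463; check Q = 8.885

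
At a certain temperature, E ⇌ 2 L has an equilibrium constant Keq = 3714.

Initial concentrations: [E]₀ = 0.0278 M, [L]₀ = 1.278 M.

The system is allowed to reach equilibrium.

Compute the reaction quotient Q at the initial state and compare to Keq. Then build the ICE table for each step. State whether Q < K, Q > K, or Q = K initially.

Q₀ = 58.75 vs Keq = 3714 ⇒ Q<K, forward
Step 1:
                    E           L
  Initial      0.0278       1.278
  Change     -0.02732     0.05464
  Equil    4.7817e-04       1.333
  solve Keq expr → x = 0.02732; check Q = 3714

Q₀ = 58.75; Q < K (proceeds forward)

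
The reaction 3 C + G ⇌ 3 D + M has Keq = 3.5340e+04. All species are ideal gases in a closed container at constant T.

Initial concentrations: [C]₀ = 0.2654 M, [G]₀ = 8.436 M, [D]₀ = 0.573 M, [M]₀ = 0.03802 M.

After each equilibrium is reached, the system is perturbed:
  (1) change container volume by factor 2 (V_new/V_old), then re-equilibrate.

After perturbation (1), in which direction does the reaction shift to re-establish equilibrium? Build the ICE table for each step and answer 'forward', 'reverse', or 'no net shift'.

Q₀ = 0.04536 vs Keq = 3.5340e+04 ⇒ Q<K, forward
Step 1:
                    C           G           D           M
  Initial      0.2654       8.436       0.573     0.03802
  Change      -0.2592    -0.08639      0.2592     0.08639
  Equil       0.00624        8.35      0.8322      0.1244
  solve Keq expr → x = 0.08639; check Q = 3.5340e+04
Then change container volume by factor 2 (V_new/V_old).
Step 2:
                    C           G           D           M
  Initial     0.00312       4.175      0.4161      0.0622
  Change            0           0           0           0
  Equil       0.00312       4.175      0.4161      0.0622
  solve Keq expr → x = 0; check Q = 3.5340e+04

Direction: no net shift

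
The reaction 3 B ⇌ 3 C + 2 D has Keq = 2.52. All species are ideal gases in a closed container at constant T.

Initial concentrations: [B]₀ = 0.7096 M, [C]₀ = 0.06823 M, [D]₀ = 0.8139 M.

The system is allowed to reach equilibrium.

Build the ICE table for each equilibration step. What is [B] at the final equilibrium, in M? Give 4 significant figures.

[B]_eq = 0.3371 M

Q₀ = 5.8888e-04 vs Keq = 2.52 ⇒ Q<K, forward
Step 1:
                   B          C          D
  init        0.7096    0.06823     0.8139
  Δ          -0.3725     0.3725     0.2483
  eq          0.3371     0.4407      1.062
  solve Keq expr → x = 0.1242; check Q = 2.52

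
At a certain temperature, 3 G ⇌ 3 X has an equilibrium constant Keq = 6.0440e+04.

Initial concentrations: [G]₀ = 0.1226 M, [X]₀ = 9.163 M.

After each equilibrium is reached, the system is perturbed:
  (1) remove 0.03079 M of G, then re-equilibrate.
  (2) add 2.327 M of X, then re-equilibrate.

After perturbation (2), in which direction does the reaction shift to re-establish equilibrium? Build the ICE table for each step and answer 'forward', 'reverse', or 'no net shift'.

Direction: reverse

Q₀ = 4.1749e+05 vs Keq = 6.0440e+04 ⇒ Q>K, reverse
Step 1:
                   G          X
  init        0.1226      9.163
  Δ           0.1081    -0.1081
  eq          0.2307      9.055
  solve Keq expr → x = -0.03604; check Q = 6.0440e+04
Then remove 0.03079 M of G.
Step 2:
                   G          X
  init        0.1999      9.055
  Δ          0.03002   -0.03002
  eq            0.23      9.025
  solve Keq expr → x = -0.01001; check Q = 6.0440e+04
Then add 2.327 M of X.
Step 3:
                   G          X
  init          0.23      11.35
  Δ          0.05782   -0.05782
  eq          0.2878      11.29
  solve Keq expr → x = -0.01927; check Q = 6.0440e+04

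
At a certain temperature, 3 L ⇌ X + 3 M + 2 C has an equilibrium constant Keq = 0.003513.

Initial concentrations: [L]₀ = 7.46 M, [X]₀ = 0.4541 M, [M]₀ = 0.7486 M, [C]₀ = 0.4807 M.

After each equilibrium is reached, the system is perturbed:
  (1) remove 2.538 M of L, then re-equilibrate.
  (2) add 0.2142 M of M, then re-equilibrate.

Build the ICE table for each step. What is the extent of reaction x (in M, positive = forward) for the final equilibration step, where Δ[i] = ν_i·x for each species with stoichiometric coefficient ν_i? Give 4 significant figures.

x = -0.03201 M

Q₀ = 1.0603e-04 vs Keq = 0.003513 ⇒ Q<K, forward
Step 1:
                  L         X         M         C
  init         7.46    0.4541    0.7486    0.4807
  Δ         -0.5803    0.1934    0.5803    0.3869
  eq           6.88    0.6475     1.329    0.8676
  solve Keq expr → x = 0.1934; check Q = 0.003513
Then remove 2.538 M of L.
Step 2:
                  L         X         M         C
  init        4.342    0.6475     1.329    0.8676
  Δ          0.2539  -0.08464   -0.2539   -0.1693
  eq          4.596    0.5629     1.075    0.6983
  solve Keq expr → x = -0.08464; check Q = 0.003513
Then add 0.2142 M of M.
Step 3:
                  L         X         M         C
  init        4.596    0.5629     1.289    0.6983
  Δ         0.09603  -0.03201  -0.09603  -0.06402
  eq          4.692    0.5309     1.193    0.6343
  solve Keq expr → x = -0.03201; check Q = 0.003513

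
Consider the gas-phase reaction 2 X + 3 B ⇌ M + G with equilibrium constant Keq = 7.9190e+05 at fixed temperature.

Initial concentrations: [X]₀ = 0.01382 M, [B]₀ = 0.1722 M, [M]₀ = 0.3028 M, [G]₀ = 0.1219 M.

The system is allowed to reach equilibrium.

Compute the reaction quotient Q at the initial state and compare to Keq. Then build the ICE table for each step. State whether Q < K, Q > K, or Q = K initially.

Q₀ = 3.7848e+04; Q < K (proceeds forward)

Q₀ = 3.7848e+04 vs Keq = 7.9190e+05 ⇒ Q<K, forward
Step 1:
                    X           B           M           G
  Initial     0.01382      0.1722      0.3028      0.1219
  Change     -0.01024    -0.01536    0.005121    0.005121
  Equil      0.003578      0.1568      0.3079       0.127
  solve Keq expr → x = 0.005121; check Q = 7.9190e+05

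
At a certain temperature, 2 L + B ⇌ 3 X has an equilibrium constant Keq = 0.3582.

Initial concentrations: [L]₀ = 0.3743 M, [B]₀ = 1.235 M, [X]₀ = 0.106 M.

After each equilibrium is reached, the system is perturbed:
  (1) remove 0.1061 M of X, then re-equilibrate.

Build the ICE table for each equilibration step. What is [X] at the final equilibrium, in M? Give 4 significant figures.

Q₀ = 0.006884 vs Keq = 0.3582 ⇒ Q<K, forward
Step 1:
                   L          B          X
  I           0.3743      1.235      0.106
  C          -0.1263   -0.06317     0.1895
  E            0.248      1.172     0.2955
  solve Keq expr → x = 0.06317; check Q = 0.3582
Then remove 0.1061 M of X.
Step 2:
                   L          B          X
  I            0.248      1.172     0.1894
  C           -0.045    -0.0225     0.0675
  E            0.203      1.149     0.2569
  solve Keq expr → x = 0.0225; check Q = 0.3582

[X]_eq = 0.2569 M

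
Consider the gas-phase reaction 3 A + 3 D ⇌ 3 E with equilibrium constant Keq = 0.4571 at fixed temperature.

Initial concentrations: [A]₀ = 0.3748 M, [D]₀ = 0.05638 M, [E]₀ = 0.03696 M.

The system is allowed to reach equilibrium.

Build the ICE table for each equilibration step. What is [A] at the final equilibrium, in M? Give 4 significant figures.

[A]_eq = 0.3902 M

Q₀ = 5.351 vs Keq = 0.4571 ⇒ Q>K, reverse
Step 1:
                  A         D         E
  init       0.3748   0.05638   0.03696
  Δ         0.01539   0.01539  -0.01539
  eq         0.3902   0.07177   0.02157
  solve Keq expr → x = -0.00513; check Q = 0.4571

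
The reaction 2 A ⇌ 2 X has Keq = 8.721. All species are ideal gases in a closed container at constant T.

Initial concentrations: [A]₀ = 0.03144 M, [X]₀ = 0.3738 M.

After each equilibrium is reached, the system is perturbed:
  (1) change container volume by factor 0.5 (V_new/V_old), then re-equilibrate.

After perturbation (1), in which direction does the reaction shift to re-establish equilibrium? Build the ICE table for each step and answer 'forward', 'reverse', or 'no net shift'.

Direction: no net shift

Q₀ = 141.4 vs Keq = 8.721 ⇒ Q>K, reverse
Step 1:
                    A           X
  Initial     0.03144      0.3738
  Change      0.07107    -0.07107
  Equil        0.1025      0.3027
  solve Keq expr → x = -0.03554; check Q = 8.721
Then change container volume by factor 0.5 (V_new/V_old).
Step 2:
                    A           X
  Initial       0.205      0.6055
  Change            0           0
  Equil         0.205      0.6055
  solve Keq expr → x = 0; check Q = 8.721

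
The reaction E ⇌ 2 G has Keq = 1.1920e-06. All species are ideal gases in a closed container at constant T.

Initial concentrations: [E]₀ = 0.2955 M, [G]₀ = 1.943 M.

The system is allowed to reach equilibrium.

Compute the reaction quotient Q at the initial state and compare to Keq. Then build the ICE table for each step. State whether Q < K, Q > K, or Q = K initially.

Q₀ = 12.78; Q > K (proceeds reverse)

Q₀ = 12.78 vs Keq = 1.1920e-06 ⇒ Q>K, reverse
Step 1:
                  E         G
  Initial    0.2955     1.943
  Change     0.9709    -1.942
  Equil       1.266  0.001229
  solve Keq expr → x = -0.9709; check Q = 1.1920e-06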